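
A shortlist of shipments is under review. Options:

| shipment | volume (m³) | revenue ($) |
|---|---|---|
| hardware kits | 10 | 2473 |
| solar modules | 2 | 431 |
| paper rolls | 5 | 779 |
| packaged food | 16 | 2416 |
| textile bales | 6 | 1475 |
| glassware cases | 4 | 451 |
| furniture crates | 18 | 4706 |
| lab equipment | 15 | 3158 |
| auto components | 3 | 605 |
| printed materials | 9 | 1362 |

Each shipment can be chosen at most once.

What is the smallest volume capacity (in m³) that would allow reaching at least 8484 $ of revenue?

34

Minimise m³ subject to total revenue ≥ 8484.
hardware kits + textile bales + furniture crates reaches 8654 using 34 m³.
No combination under 34 m³ hits 8484.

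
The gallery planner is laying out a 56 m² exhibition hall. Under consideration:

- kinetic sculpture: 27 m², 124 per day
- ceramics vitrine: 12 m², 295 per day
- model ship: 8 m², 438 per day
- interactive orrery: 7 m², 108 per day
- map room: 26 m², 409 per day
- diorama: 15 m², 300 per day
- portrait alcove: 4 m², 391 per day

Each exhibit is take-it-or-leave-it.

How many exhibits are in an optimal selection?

Best achievable expected visitors is 1538.
One optimal bundle: model ship + map room + diorama + portrait alcove (53 m²).
Any selection reaching 1538 contains exactly 4 exhibits.

4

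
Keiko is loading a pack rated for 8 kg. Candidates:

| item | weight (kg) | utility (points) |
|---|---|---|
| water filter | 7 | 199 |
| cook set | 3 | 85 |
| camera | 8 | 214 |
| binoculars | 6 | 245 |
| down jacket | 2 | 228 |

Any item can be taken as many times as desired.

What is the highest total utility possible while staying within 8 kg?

912

4×down jacket uses 8 of the 8 kg and totals 912.
That's the maximum — no swap from here does better than 912.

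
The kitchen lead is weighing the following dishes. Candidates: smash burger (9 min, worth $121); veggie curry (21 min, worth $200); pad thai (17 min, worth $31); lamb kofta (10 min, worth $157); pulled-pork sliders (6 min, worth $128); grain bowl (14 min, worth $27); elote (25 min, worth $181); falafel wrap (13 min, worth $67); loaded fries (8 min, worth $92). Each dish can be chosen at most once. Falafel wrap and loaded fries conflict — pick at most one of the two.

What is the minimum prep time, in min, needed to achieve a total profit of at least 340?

Minimise min subject to total profit ≥ 340.
smash burger + pulled-pork sliders + loaded fries: 341 profit at 23 min.
Below 23 min the best achievable stays under 340.

23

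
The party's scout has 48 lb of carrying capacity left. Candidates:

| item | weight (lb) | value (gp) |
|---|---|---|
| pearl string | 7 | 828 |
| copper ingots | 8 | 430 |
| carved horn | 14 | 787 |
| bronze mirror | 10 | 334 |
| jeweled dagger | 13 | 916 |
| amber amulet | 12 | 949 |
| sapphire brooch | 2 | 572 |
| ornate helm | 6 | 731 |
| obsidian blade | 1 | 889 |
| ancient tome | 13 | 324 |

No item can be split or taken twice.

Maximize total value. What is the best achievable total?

Ranking by ratio (value/lb): obsidian blade 889.00, sapphire brooch 286.00, ornate helm 121.83, pearl string 118.29.
The ratio ordering already packs tightly: pearl string + jeweled dagger + amber amulet + sapphire brooch + ornate helm + obsidian blade, 41 lb, 4885.
Next best is carved horn + jeweled dagger + amber amulet + sapphire brooch + ornate helm + obsidian blade at 4844 (48 lb) — short by 41.

4885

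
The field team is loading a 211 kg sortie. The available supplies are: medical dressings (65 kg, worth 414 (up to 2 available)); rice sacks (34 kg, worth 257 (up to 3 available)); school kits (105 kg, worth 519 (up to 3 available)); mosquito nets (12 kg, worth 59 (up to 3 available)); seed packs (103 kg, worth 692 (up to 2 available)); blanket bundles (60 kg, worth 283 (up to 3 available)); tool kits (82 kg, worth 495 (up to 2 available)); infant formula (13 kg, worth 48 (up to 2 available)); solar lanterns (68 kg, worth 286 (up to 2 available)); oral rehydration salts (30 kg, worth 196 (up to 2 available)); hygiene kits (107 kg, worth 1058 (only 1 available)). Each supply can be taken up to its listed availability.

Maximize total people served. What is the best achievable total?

Density check — hygiene kits 9.89, rice sacks 7.56, seed packs 6.72 are the best per kg.
Taking 3×rice sacks + hygiene kits: 209 kg used, 1829 in people served.
Nothing else within 211 kg beats 1829.

1829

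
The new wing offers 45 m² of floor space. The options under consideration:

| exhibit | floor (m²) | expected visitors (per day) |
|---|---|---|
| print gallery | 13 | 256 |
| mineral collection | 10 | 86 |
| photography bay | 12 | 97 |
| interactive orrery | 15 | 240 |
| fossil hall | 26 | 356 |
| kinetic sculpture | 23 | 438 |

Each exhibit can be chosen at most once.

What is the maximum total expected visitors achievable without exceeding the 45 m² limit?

694

Density check — print gallery 19.69, kinetic sculpture 19.04, interactive orrery 16.00, fossil hall 13.69 are the best per m².
Print gallery + kinetic sculpture uses 36 of the 45 m² and totals 694.
Nothing else within 45 m² beats 694.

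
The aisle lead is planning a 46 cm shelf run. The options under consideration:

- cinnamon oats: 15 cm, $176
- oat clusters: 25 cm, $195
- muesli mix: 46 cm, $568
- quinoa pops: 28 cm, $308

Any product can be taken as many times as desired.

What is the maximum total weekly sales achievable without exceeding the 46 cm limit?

568

Taking muesli mix: 46 cm used, 568 in weekly sales.
That's the maximum — no swap from here does better than 568.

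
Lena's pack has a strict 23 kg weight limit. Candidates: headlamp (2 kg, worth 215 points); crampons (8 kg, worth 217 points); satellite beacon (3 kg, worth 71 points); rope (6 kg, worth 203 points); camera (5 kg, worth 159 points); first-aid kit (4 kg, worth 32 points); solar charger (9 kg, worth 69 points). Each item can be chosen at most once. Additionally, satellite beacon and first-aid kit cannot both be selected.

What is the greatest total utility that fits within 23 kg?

794

Density check — headlamp 107.50, rope 33.83, camera 31.80, crampons 27.12 are the best per kg.
Best packing: headlamp + crampons + rope + camera — 21 kg, 794 total.
Runner-up headlamp + crampons + satellite beacon + rope tops out at 706.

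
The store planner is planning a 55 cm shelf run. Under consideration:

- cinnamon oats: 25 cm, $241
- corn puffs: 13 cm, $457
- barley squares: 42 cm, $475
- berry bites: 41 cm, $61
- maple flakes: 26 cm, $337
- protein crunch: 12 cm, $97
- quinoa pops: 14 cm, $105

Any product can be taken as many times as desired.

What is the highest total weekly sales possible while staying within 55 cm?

Best packing: 4×corn puffs — 52 cm, 1828 total.
No other feasible combination exceeds 1828.

1828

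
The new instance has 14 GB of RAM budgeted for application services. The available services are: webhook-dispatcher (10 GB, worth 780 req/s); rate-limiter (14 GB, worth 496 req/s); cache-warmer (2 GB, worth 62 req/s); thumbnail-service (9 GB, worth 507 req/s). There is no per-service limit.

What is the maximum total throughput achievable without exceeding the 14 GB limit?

Ranking by ratio (throughput/GB): webhook-dispatcher 78.00, thumbnail-service 56.33, rate-limiter 35.43, cache-warmer 31.00.
Webhook-dispatcher + 2×cache-warmer uses 14 of the 14 GB and totals 904.
No other feasible combination exceeds 904.

904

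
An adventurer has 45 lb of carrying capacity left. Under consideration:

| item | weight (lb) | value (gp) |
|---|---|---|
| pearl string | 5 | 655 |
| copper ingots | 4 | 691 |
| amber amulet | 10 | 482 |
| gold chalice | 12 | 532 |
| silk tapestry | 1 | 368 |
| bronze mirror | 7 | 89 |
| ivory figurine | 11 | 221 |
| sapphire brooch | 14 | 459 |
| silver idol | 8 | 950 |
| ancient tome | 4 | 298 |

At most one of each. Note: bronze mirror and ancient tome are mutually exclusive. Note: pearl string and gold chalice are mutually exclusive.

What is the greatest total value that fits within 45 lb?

3665

Taking pearl string + copper ingots + amber amulet + silk tapestry + ivory figurine + silver idol + ancient tome: 43 lb used, 3665 in value.
That's the maximum — no feasible swap from here does better than 3665.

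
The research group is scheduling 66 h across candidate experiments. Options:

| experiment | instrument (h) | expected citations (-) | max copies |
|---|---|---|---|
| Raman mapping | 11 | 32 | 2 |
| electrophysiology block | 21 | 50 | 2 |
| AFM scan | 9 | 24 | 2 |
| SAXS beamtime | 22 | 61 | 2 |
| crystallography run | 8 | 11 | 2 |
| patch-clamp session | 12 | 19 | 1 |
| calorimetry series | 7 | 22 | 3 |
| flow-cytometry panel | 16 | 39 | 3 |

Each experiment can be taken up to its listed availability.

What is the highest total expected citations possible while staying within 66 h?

191

Density check — calorimetry series 3.14, Raman mapping 2.91, SAXS beamtime 2.77 are the best per h.
Best packing: 2×Raman mapping + SAXS beamtime + 3×calorimetry series — 65 h, 191 total.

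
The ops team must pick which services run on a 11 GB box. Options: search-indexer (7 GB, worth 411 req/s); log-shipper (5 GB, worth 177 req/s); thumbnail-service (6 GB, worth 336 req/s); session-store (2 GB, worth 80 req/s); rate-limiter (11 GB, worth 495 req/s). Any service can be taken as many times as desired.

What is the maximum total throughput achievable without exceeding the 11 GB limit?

571

Search-indexer + 2×session-store uses 11 of the 11 GB and totals 571.
Every other selection either busts 11 GB or fails to beat 571.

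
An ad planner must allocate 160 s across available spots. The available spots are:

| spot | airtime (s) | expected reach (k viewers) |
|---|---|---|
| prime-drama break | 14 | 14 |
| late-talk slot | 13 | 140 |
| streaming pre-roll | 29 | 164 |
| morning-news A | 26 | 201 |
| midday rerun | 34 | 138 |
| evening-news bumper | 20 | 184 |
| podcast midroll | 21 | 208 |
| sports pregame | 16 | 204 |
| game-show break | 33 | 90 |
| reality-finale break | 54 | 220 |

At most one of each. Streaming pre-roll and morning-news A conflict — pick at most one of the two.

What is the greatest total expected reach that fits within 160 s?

Late-talk slot + morning-news A + evening-news bumper + podcast midroll + sports pregame + reality-finale break uses 150 of the 160 s and totals 1157.
Every other selection either busts 160 s or breaks a pairing rule or fails to beat 1157.

1157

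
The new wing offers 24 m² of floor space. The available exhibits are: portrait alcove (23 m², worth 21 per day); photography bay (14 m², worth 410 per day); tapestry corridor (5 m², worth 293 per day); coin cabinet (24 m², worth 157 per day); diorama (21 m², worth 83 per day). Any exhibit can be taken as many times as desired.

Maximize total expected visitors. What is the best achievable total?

1172

4×tapestry corridor uses 20 of the 24 m² and totals 1172.
That's the maximum — no swap from here does better than 1172.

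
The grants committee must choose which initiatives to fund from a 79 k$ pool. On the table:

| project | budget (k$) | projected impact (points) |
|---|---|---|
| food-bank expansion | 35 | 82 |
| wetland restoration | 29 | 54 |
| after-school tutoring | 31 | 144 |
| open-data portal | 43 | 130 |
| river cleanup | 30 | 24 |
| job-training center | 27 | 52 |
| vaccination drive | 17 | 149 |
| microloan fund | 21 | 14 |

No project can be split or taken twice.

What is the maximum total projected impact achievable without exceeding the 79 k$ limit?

Density check — vaccination drive 8.76, after-school tutoring 4.65, open-data portal 3.02 are the best per k$.
A density-first pass picks after-school tutoring + job-training center + vaccination drive — 345 at 75 k$.
The 27 k$ tied up in job-training center is better spent on wetland restoration — total rises to 347 (77 k$).
The closest alternative, after-school tutoring + job-training center + vaccination drive, reaches only 345.

347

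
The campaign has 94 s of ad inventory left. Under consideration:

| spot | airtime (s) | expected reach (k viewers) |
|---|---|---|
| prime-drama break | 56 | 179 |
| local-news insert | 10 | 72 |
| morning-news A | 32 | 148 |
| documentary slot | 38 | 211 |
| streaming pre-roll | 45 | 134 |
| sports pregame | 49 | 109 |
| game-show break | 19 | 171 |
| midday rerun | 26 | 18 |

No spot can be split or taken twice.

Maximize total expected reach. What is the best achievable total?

530

Filling by ratio: local-news insert + documentary slot + game-show break + midday rerun for 472, with 1 s left unused.
Replace local-news insert and midday rerun with morning-news A: the trade gains 58 net, giving 530 at 89 s.
An exhaustive check of the 256 subsets confirms 530.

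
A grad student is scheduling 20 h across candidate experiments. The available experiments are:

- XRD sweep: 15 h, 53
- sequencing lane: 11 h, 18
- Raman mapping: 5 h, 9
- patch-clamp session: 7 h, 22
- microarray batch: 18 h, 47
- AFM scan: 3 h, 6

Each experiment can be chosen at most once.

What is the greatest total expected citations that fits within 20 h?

62

Density check — XRD sweep 3.53, patch-clamp session 3.14, microarray batch 2.61 are the best per h.
Filling by ratio: XRD sweep + AFM scan for 59, with 2 h left unused.
Dropping AFM scan frees 3 h; slotting in Raman mapping (5 h) lifts the total to 62 at 20 h.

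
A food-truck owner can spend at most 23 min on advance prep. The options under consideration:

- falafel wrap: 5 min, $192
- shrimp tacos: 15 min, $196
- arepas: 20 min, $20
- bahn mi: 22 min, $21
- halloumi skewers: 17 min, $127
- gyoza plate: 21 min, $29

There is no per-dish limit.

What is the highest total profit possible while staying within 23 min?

768

4×falafel wrap uses 20 of the 23 min and totals 768.
The spare 3 min is too small for any remaining dish, and no exchange beats 768.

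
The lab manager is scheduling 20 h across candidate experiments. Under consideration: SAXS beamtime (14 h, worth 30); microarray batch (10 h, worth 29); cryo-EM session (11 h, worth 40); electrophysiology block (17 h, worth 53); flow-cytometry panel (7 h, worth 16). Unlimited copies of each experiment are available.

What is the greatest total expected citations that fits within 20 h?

Ranking by ratio (expected citations/h): cryo-EM session 3.64, electrophysiology block 3.12, microarray batch 2.90, flow-cytometry panel 2.29.
The ratio heuristic lands on cryo-EM session + flow-cytometry panel (56) but leaves 2 h idle.
Replace cryo-EM session and flow-cytometry panel with 2×microarray batch: the trade gains 2 net, giving 58 at 20 h.
Every other selection either busts 20 h or fails to beat 58.

58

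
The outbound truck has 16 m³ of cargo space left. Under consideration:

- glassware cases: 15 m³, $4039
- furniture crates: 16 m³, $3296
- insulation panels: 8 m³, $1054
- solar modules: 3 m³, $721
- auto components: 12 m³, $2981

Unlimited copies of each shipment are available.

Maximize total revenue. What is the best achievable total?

Ranking by ratio (revenue/m³): glassware cases 269.27, auto components 248.42, solar modules 240.33.
Glassware cases uses 15 of the 16 m³ and totals 4039.
No other feasible combination exceeds 4039.

4039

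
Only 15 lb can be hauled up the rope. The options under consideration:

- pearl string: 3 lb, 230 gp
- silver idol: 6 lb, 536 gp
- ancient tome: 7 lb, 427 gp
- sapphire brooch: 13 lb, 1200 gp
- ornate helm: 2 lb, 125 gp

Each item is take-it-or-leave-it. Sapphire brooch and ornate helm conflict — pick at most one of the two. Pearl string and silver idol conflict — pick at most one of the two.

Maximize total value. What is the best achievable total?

Best packing: sapphire brooch — 13 lb, 1200 total.
Every other selection either busts 15 lb or breaks a pairing rule or fails to beat 1200.

1200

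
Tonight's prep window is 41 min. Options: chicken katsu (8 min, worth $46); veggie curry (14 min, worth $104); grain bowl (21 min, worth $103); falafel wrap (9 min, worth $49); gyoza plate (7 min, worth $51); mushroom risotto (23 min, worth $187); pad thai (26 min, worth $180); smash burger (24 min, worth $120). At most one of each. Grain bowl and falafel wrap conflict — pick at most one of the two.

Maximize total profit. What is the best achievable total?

291

Density check — mushroom risotto 8.13, veggie curry 7.43, gyoza plate 7.29 are the best per min.
The ratio ordering already packs tightly: veggie curry + mushroom risotto, 37 min, 291.
That's the maximum — no feasible swap from here does better than 291.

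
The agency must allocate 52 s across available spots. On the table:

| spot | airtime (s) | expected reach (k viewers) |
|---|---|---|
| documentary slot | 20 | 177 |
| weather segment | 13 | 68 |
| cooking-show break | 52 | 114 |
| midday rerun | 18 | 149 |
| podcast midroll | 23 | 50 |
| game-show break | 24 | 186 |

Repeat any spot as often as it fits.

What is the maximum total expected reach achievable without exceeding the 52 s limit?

394

Filling by ratio: 2×documentary slot for 354, with 12 s left unused.
Replace documentary slot with weather segment + midday rerun: the trade gains 40 net, giving 394 at 51 s.
That's the maximum — no swap from here does better than 394.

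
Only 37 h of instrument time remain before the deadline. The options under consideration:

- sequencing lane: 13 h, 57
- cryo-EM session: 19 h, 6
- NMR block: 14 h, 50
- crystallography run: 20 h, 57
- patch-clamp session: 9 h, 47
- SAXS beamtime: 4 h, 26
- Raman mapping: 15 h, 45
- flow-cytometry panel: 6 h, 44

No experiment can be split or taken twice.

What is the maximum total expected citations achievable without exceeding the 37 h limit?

177

Greedy by ratio would take sequencing lane + patch-clamp session + SAXS beamtime + flow-cytometry panel: 32 h used, total 174.
Replace patch-clamp session with NMR block: the trade gains 3 net, giving 177 at 37 h.
Nothing else within 37 h beats 177.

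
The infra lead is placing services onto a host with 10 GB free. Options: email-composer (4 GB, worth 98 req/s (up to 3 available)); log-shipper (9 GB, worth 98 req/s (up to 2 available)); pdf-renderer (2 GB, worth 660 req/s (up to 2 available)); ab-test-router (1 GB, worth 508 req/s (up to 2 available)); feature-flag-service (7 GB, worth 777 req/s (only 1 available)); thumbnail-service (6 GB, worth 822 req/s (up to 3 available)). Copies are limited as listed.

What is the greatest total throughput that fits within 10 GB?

A density-first pass picks email-composer + 2×pdf-renderer + 2×ab-test-router — 2434 at 10 GB.
Dropping email-composer and pdf-renderer frees 6 GB; slotting in thumbnail-service (6 GB) lifts the total to 2498 at 10 GB.

2498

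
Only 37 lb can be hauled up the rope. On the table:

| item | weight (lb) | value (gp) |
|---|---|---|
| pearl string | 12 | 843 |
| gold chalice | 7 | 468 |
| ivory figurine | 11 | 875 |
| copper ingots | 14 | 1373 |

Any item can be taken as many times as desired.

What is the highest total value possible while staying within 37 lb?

3214

Gold chalice + 2×copper ingots uses 35 of the 37 lb and totals 3214.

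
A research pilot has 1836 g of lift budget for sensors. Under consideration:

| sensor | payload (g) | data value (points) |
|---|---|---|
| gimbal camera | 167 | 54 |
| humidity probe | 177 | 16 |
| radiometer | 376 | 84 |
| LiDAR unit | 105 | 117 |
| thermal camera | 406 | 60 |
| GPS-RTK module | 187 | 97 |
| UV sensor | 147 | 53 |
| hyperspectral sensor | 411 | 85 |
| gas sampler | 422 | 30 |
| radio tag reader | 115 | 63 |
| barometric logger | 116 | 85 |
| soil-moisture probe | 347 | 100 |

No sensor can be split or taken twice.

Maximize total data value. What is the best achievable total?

Taking the top-ratio sensors first gives gimbal camera + humidity probe + radiometer + LiDAR unit + GPS-RTK module + UV sensor + radio tag reader + barometric logger + soil-moisture probe for 669 (1737 g).
Dropping humidity probe and UV sensor frees 324 g; slotting in hyperspectral sensor (411 g) lifts the total to 685 at 1824 g.
Nothing else within 1836 g beats 685.

685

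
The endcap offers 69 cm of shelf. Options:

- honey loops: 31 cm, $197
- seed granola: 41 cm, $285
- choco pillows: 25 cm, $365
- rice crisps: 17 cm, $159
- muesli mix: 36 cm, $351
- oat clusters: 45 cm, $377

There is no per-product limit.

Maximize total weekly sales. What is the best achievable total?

The ratio ordering already packs tightly: 2×choco pillows + rice crisps, 67 cm, 889.
Every other selection either busts 69 cm or fails to beat 889.

889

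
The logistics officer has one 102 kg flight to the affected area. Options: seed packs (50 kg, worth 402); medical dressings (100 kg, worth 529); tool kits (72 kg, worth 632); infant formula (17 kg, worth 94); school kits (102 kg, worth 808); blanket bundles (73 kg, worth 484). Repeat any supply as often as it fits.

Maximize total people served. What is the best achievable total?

Filling by ratio: tool kits + infant formula for 726, with 13 kg left unused.
Dropping tool kits and infant formula frees 89 kg; slotting in school kits (102 kg) lifts the total to 808 at 102 kg.
That's the maximum — no swap from here does better than 808.

808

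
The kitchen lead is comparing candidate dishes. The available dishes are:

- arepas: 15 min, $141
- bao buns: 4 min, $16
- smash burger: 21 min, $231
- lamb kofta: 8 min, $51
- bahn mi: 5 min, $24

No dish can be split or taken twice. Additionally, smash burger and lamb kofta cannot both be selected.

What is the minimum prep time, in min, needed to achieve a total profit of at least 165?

20

Minimise min subject to total profit ≥ 165.
Taking arepas + bahn mi gives 165 (≥ 165) for 20 min.
Any bundle with less than 20 min falls short of 165.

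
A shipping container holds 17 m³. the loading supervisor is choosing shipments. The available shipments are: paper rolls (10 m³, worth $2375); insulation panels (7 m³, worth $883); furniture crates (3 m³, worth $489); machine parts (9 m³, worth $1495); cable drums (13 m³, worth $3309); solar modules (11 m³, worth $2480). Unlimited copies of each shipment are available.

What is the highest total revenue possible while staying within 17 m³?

Best packing: furniture crates + cable drums — 16 m³, 3798 total.
The spare 1 m³ is too small for any remaining shipment, and no exchange beats 3798.

3798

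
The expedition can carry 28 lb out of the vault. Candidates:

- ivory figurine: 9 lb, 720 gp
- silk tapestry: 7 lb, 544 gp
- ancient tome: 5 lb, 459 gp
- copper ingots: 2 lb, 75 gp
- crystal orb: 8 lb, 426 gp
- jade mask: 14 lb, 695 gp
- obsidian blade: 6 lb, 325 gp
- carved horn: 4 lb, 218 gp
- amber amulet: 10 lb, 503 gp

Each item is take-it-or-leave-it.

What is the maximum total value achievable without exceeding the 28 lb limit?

Density check — ancient tome 91.80, ivory figurine 80.00, silk tapestry 77.71 are the best per lb.
Greedy by ratio would take ivory figurine + silk tapestry + ancient tome + copper ingots + carved horn: 27 lb used, total 2016.
The 6 lb tied up in copper ingots and carved horn is better spent on obsidian blade — total rises to 2048 (27 lb).
That's the maximum — no swap from here does better than 2048.

2048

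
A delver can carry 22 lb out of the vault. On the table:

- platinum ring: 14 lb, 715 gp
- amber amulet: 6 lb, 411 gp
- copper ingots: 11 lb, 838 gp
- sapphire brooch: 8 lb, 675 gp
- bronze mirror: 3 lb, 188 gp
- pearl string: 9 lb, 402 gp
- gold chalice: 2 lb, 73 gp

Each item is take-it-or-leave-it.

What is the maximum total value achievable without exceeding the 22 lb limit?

1701

Taking copper ingots + sapphire brooch + bronze mirror: 22 lb used, 1701 in value.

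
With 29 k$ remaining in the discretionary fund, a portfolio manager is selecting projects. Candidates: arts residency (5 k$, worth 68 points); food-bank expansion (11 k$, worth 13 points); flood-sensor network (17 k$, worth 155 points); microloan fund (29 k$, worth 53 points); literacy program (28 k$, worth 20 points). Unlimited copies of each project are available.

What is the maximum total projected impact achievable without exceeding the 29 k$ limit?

340

By projected impact per k$: arts residency 13.60, flood-sensor network 9.12, microloan fund 1.83, food-bank expansion 1.18 lead.
Taking 5×arts residency: 25 k$ used, 340 in projected impact.
Nothing else within 29 k$ beats 340.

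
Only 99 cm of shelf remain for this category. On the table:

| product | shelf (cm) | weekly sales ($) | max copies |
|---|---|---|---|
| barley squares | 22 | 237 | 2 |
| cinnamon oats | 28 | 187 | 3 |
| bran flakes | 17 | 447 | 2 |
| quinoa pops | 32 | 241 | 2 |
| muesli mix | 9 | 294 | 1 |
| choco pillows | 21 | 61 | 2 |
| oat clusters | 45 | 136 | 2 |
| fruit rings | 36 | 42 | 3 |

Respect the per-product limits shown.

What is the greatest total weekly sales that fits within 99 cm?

Ranking by ratio (weekly sales/cm): muesli mix 32.67, bran flakes 26.29, barley squares 10.77.
The ratio heuristic lands on 2×barley squares + 2×bran flakes + muesli mix (1662) but leaves 12 cm idle.
The 22 cm tied up in barley squares is better spent on quinoa pops — total rises to 1666 (97 cm).

1666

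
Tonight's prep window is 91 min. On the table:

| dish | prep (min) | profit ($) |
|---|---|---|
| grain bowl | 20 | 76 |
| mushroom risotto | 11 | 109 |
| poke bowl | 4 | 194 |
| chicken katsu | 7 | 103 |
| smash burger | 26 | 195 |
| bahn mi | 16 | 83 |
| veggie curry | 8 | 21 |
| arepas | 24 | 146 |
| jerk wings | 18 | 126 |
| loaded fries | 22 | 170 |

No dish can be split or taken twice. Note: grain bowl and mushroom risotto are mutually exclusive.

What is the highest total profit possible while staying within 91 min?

897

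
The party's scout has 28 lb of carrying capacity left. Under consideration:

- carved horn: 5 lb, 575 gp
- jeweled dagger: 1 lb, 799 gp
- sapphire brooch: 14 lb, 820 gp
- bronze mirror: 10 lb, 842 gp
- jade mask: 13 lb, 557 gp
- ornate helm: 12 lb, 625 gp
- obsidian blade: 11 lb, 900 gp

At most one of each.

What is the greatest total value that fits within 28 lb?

3116

Taking carved horn + jeweled dagger + bronze mirror + obsidian blade: 27 lb used, 3116 in value.
Nothing else within 28 lb beats 3116.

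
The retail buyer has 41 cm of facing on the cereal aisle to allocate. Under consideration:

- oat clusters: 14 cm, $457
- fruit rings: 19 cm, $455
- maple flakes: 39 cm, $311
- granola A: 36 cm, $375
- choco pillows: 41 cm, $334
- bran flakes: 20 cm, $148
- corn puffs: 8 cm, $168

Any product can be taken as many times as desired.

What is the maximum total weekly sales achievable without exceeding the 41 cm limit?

The ratio ordering already packs tightly: 2×oat clusters + corn puffs, 36 cm, 1082.
The spare 5 cm is too small for any remaining product, and no exchange beats 1082.

1082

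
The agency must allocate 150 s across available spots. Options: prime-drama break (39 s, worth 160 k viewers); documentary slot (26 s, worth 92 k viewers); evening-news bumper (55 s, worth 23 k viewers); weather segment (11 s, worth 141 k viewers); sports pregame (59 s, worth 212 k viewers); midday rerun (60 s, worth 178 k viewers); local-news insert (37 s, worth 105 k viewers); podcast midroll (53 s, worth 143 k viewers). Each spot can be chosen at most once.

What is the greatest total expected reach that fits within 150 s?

Filling by ratio: prime-drama break + documentary slot + weather segment + sports pregame for 605, with 15 s left unused.
Dropping documentary slot frees 26 s; slotting in local-news insert (37 s) lifts the total to 618 at 146 s.

618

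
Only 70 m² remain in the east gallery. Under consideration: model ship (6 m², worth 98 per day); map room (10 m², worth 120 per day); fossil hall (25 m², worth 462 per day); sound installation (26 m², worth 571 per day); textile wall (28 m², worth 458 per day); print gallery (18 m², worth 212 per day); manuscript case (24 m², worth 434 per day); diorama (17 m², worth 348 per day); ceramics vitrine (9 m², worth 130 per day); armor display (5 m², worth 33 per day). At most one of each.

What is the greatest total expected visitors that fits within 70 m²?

1381

By expected visitors per m²: sound installation 21.96, diorama 20.47, fossil hall 18.48 lead.
The ratio ordering already packs tightly: fossil hall + sound installation + diorama, 68 m², 1381.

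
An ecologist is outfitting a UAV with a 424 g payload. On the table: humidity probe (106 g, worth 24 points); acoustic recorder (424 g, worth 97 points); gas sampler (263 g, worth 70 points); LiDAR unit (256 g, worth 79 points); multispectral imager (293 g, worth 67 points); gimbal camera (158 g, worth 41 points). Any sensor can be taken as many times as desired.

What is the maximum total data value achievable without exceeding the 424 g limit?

120

The ratio ordering already packs tightly: LiDAR unit + gimbal camera, 414 g, 120.
The spare 10 g is too small for any remaining sensor, and no exchange beats 120.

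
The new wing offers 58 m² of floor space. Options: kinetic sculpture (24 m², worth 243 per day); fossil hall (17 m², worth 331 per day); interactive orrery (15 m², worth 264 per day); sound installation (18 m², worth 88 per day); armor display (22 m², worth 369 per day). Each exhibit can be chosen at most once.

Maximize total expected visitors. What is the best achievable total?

964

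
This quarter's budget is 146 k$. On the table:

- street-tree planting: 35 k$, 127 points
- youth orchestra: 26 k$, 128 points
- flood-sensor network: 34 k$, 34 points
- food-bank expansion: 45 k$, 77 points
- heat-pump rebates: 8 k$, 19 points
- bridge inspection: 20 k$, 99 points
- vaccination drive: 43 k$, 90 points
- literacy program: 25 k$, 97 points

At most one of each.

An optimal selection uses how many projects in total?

Optimal total is 485.
One optimal bundle: street-tree planting + youth orchestra + flood-sensor network + bridge inspection + literacy program (140 k$).
Any selection reaching 485 contains exactly 5 projects.

5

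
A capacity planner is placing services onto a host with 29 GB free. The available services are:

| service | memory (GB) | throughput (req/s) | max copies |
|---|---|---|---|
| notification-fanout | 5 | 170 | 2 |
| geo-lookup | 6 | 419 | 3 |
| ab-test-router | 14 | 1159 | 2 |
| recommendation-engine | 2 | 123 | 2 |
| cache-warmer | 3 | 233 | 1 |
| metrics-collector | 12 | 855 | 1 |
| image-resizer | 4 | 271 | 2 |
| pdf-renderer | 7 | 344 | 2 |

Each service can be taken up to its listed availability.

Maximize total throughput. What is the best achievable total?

Density check — ab-test-router 82.79, cache-warmer 77.67, metrics-collector 71.25 are the best per GB.
The ratio ordering already packs tightly: 2×ab-test-router, 28 GB, 2318.

2318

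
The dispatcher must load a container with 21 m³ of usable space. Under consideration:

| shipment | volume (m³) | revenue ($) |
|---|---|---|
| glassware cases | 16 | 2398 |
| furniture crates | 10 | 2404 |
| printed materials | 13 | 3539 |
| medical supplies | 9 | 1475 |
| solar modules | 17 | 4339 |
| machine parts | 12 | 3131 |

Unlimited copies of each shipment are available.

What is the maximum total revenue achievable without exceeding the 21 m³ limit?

Taking the top-ratio shipments first gives printed materials for 3539 (13 m³).
Replace printed materials with 2×furniture crates: the trade gains 1269 net, giving 4808 at 20 m³.
The spare 1 m³ is too small for any remaining shipment, and no exchange beats 4808.

4808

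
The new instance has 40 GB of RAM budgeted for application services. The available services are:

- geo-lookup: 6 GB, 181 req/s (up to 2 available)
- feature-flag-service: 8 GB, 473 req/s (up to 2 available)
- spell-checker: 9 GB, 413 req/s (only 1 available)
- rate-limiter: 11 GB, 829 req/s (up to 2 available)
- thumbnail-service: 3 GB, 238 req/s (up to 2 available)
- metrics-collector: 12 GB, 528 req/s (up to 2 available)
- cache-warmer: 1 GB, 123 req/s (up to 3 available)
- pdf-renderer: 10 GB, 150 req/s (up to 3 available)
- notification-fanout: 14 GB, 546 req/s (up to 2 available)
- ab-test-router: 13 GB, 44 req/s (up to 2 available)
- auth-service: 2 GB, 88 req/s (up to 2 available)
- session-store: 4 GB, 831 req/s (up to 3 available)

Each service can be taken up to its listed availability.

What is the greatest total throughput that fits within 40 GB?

4758

By throughput per GB: session-store 207.75, cache-warmer 123.00, thumbnail-service 79.33, rate-limiter 75.36 lead.
Taking the top-ratio services first gives feature-flag-service + rate-limiter + 2×thumbnail-service + 3×cache-warmer + 3×session-store for 4640 (40 GB).
Dropping feature-flag-service and thumbnail-service frees 11 GB; slotting in rate-limiter (11 GB) lifts the total to 4758 at 40 GB.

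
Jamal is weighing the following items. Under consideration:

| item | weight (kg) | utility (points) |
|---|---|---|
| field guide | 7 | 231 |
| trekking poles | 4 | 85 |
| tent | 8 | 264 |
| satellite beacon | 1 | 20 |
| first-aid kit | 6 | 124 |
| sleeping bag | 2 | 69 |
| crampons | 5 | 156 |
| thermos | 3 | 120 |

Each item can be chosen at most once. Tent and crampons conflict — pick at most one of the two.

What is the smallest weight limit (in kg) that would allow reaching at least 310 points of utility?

Need the lightest bundle worth ≥ 310.
Taking tent + sleeping bag gives 333 (≥ 310) for 10 kg.
No combination under 10 kg hits 310.

10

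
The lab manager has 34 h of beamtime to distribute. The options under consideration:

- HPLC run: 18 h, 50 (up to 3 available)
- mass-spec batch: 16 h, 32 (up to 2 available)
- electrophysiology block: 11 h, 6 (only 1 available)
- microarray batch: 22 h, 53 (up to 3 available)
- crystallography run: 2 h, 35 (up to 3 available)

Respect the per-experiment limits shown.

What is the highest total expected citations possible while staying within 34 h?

158

Density check — crystallography run 17.50, HPLC run 2.78, microarray batch 2.41, mass-spec batch 2.00 are the best per h.
A density-first pass picks HPLC run + 3×crystallography run — 155 at 24 h.
The 18 h tied up in HPLC run is better spent on microarray batch — total rises to 158 (28 h).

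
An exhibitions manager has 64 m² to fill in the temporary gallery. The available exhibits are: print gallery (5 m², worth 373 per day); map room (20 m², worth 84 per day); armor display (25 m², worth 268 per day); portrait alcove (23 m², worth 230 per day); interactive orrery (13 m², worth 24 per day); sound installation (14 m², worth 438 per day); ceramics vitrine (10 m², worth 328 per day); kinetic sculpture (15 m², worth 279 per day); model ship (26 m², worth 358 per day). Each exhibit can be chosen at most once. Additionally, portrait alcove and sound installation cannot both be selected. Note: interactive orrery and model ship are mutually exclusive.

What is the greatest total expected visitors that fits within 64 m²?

1502

Taking print gallery + map room + sound installation + ceramics vitrine + kinetic sculpture: 64 m² used, 1502 in expected visitors.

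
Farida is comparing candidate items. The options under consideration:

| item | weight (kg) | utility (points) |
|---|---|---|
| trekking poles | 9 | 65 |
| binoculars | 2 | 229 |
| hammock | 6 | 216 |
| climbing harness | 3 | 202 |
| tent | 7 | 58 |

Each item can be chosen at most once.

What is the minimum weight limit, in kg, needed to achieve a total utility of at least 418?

Look for the lowest-weight combination reaching 418.
binoculars + climbing harness reaches 431 using 5 kg.
Below 5 kg the best achievable stays under 418.

5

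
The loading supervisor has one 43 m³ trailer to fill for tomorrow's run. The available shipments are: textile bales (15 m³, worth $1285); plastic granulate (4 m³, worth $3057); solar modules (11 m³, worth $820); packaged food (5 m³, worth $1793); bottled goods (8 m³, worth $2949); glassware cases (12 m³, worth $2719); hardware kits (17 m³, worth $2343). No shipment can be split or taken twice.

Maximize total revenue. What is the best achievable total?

11338

Density check — plastic granulate 764.25, bottled goods 368.62, packaged food 358.60 are the best per m³.
Plastic granulate + solar modules + packaged food + bottled goods + glassware cases uses 40 of the 43 m³ and totals 11338.
No other feasible combination exceeds 11338.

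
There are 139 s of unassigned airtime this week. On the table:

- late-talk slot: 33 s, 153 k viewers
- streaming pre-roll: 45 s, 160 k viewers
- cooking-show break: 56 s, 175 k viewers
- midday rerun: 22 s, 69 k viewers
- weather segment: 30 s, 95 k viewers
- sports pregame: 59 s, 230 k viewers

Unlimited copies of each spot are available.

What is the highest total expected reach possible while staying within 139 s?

By expected reach per s: late-talk slot 4.64, sports pregame 3.90, streaming pre-roll 3.56, weather segment 3.17 lead.
The ratio ordering already packs tightly: 4×late-talk slot, 132 s, 612.
That's the maximum — no swap from here does better than 612.

612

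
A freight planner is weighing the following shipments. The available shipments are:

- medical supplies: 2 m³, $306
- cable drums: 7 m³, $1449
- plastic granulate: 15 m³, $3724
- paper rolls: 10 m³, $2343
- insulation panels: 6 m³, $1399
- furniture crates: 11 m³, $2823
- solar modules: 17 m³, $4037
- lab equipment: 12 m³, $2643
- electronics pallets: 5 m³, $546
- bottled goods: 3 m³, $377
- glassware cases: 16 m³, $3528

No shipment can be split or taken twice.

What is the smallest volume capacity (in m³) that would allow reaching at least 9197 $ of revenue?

Need the lightest bundle worth ≥ 9197.
paper rolls + furniture crates + solar modules reaches 9203 using 38 m³.
Below 38 m³ the best achievable stays under 9197.

38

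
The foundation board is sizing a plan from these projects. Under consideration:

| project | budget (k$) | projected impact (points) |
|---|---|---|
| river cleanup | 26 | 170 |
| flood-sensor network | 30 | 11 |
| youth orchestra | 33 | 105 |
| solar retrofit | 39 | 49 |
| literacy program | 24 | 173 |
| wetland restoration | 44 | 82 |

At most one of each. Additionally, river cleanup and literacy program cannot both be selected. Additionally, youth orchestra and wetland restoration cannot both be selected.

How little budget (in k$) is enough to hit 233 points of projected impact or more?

57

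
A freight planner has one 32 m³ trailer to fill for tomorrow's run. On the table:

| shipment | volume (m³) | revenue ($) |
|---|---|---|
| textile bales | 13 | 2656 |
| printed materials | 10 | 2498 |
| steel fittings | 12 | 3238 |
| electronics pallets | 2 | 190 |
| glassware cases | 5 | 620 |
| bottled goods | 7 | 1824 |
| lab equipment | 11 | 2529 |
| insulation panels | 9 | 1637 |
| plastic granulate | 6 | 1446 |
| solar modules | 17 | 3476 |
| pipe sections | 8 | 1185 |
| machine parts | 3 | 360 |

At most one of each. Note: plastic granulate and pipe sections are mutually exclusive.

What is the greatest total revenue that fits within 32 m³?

Printed materials + steel fittings + bottled goods + machine parts uses 32 of the 32 m³ and totals 7920.
Runner-up steel fittings + electronics pallets + bottled goods + lab equipment tops out at 7781.

7920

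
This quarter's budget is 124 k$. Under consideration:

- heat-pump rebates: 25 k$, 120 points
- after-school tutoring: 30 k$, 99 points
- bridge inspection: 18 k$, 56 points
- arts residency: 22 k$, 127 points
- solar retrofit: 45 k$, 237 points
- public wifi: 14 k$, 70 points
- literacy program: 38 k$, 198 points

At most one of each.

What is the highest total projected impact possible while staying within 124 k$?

632

Arts residency + solar retrofit + public wifi + literacy program uses 119 of the 124 k$ and totals 632.
Next best is heat-pump rebates + solar retrofit + public wifi + literacy program at 625 (122 k$) — short by 7.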